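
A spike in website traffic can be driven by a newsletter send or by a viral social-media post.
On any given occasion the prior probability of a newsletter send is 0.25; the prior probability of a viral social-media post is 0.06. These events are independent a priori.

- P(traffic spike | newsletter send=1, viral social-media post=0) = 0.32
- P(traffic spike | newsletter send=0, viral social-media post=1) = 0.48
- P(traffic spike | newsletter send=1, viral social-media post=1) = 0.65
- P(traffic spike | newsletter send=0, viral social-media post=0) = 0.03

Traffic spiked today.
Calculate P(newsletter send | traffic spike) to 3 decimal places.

For the numerator, keep only newsletter send=true terms: 0.075200 + 0.009750 = 0.084950
Normalizer over all consistent configurations: 0.03·0.75·0.94 + 0.48·0.75·0.06 + 0.32·0.25·0.94 + 0.65·0.25·0.06 = 0.127700
Posterior = 0.084950 / 0.127700 ≈ 0.665

P(newsletter send | traffic spike) ≈ 0.665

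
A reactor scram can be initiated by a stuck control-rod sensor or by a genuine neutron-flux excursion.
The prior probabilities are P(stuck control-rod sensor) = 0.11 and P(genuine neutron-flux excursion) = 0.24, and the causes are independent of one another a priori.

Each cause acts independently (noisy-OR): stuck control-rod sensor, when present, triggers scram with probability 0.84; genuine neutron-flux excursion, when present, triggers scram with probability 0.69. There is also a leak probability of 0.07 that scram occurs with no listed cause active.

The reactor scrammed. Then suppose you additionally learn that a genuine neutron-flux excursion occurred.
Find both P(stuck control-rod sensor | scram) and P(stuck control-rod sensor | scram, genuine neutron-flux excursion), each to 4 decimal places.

Under noisy-OR, P(scram | causes) = 1 − (1−0.07)·∏(1−qᵢ) over the active causes.
P(scram) = 0.07*0.89*0.76 + 0.7117*0.89*0.24 + 0.8512*0.11*0.76 + 0.953872*0.11*0.24 = 0.047348 + 0.152019 + 0.071160 + 0.025182 = 0.295709
Restricting to configurations with stuck control-rod sensor present: 0.071160 + 0.025182 = 0.096342.
Hence the posterior is 0.096342/0.295709 ≈ 0.3258.

With the extra evidence:
P(scram | genuine neutron-flux excursion) = 0.7117*0.89 + 0.953872*0.11 = 0.633413 + 0.104926 = 0.738339
Restricting to configurations with stuck control-rod sensor present: 0.953872*0.11 = 0.104926.
P(stuck control-rod sensor | scram, genuine neutron-flux excursion) = 0.104926 / 0.738339 ≈ 0.1421
— genuine neutron-flux excursion explains away the evidence for stuck control-rod sensor.

P(stuck control-rod sensor | scram) ≈ 0.3258; P(stuck control-rod sensor | scram, genuine neutron-flux excursion) ≈ 0.1421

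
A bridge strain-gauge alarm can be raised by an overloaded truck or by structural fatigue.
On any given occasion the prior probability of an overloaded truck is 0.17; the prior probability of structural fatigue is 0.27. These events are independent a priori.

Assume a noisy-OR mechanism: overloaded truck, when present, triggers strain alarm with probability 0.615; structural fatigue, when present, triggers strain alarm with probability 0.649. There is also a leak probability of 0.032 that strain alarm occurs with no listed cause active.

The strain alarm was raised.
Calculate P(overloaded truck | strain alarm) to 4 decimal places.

P(overloaded truck | strain alarm) ≈ 0.4130

Under noisy-OR, P(strain alarm | causes) = 1 − (1−0.032)·∏(1−qᵢ) over the active causes.
Numerator (weight on configurations with overloaded truck): 0.077850 + 0.039896 = 0.117746
Denominator P(strain alarm): 0.032·0.83·0.73 + 0.660232·0.83·0.27 + 0.62732·0.17·0.73 + 0.869189·0.17·0.27 = 0.285093
P(overloaded truck | strain alarm) = 0.117746/0.285093 ≈ 0.4130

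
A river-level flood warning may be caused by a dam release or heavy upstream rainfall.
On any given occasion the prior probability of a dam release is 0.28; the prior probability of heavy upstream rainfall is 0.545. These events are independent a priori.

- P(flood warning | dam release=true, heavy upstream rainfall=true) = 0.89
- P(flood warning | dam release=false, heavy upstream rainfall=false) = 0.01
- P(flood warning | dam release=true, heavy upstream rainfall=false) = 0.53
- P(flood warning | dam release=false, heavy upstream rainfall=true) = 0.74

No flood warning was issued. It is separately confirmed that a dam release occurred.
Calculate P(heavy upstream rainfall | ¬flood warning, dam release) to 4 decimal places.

P(heavy upstream rainfall | ¬flood warning, dam release) ≈ 0.2190

P(¬flood warning | dam release) = 0.47·0.455 + 0.11·0.545 = 0.213850 + 0.059950 = 0.273800
Restricting to configurations with heavy upstream rainfall present: 0.11·0.545 = 0.059950.
Hence the posterior is 0.059950/0.273800 ≈ 0.2190.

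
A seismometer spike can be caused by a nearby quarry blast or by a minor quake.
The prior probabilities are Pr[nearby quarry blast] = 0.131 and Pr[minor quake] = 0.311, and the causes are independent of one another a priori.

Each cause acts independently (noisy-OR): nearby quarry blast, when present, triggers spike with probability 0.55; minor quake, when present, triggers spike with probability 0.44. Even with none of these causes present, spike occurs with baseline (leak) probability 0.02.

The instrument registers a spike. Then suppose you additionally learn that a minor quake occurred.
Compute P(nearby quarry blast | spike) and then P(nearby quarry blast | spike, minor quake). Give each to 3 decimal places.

P(nearby quarry blast | spike) ≈ 0.377; P(nearby quarry blast | spike, minor quake) ≈ 0.201

Under noisy-OR, P(spike | causes) = 1 − (1−0.02)·∏(1−qᵢ) over the active causes.
P(spike) = 0.02*0.869*0.689 + 0.4512*0.869*0.311 + 0.559*0.131*0.689 + 0.75304*0.131*0.311 = 0.011975 + 0.121941 + 0.050455 + 0.030680 = 0.215051
Restricting to configurations with nearby quarry blast present: 0.050455 + 0.030680 = 0.081135.
So P(nearby quarry blast | spike) = 0.081135/0.215051 ≈ 0.377.

With the extra evidence:
P(spike | minor quake) = 0.4512·0.869 + 0.75304·0.131 = 0.392093 + 0.098648 = 0.490741
The nearby quarry blast-present share is 0.75304·0.131 = 0.098648.
P(nearby quarry blast | spike, minor quake) = 0.098648 / 0.490741 ≈ 0.201
Conditioning on minor quake lowers the posterior on nearby quarry blast: the classic explaining-away effect in a common-effect structure.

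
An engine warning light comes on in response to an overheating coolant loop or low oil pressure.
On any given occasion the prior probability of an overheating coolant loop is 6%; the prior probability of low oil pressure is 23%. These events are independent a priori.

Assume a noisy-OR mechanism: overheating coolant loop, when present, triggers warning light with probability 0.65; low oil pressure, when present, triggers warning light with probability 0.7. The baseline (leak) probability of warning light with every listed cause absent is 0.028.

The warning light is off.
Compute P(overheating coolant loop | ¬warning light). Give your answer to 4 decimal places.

P(overheating coolant loop | ¬warning light) ≈ 0.0219

Under noisy-OR, P(warning light | causes) = 1 − (1−0.028)·∏(1−qᵢ) over the active causes.
Numerator (weight on configurations with overheating coolant loop): 0.015717 + 0.001408 = 0.017125
Denominator P(¬warning light): 0.972·0.94·0.77 + 0.2916·0.94·0.23 + 0.3402·0.06·0.77 + 0.10206·0.06·0.23 = 0.783703
Posterior = 0.017125 / 0.783703 ≈ 0.0219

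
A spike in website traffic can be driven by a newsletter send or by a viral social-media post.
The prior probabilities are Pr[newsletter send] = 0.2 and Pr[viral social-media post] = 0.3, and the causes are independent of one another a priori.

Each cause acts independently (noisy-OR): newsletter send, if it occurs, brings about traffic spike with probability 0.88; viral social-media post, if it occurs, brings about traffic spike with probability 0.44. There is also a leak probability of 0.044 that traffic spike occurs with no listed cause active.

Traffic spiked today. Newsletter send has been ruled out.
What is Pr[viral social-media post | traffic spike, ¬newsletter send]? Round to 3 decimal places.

Pr[viral social-media post | traffic spike, ¬newsletter send] ≈ 0.819

Under noisy-OR, P(traffic spike | causes) = 1 − (1−0.044)·∏(1−qᵢ) over the active causes.
P(traffic spike | ¬newsletter send) = 0.044·0.7 + 0.46464·0.3 = 0.030800 + 0.139392 = 0.170192
Restricting to configurations with viral social-media post present: 0.46464·0.3 = 0.139392.
So P(viral social-media post | traffic spike, ¬newsletter send) = 0.139392/0.170192 ≈ 0.819.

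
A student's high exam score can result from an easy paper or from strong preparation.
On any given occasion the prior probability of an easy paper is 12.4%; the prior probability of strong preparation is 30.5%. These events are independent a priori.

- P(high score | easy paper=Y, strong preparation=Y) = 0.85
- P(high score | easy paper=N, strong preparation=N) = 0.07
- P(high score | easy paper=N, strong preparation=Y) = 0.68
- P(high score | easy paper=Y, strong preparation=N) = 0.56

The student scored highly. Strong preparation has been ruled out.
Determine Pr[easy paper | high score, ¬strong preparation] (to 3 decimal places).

Pr[easy paper | high score, ¬strong preparation] ≈ 0.531

For the numerator, keep only easy paper=true terms: 0.56·0.124 = 0.069440
The normalizing constant is 0.07·0.876 + 0.56·0.124 = 0.130760
P(easy paper | high score, ¬strong preparation) = 0.069440/0.130760 ≈ 0.531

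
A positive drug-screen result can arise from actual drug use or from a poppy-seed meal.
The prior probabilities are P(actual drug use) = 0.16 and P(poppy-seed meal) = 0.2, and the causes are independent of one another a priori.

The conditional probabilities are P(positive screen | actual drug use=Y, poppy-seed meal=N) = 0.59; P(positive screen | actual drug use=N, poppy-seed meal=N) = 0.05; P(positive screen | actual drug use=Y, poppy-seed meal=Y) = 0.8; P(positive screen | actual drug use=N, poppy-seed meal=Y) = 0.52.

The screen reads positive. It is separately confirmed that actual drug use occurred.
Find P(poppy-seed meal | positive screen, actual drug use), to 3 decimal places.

P(poppy-seed meal | positive screen, actual drug use) ≈ 0.253

Weight on poppy-seed meal=true, given the evidence: 0.8×0.2 = 0.160000
Normalizer over all consistent configurations: 0.59×0.8 + 0.8×0.2 = 0.632000
P(poppy-seed meal | positive screen, actual drug use) = 0.160000/0.632000 ≈ 0.253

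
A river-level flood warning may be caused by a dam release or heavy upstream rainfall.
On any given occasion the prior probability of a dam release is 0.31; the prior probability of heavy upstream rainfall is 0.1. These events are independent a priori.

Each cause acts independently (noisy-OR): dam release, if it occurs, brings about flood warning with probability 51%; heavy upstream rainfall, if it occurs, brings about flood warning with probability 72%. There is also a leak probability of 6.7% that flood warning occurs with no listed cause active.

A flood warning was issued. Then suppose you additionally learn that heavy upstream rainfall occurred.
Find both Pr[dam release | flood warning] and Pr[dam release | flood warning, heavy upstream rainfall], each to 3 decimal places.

Pr[dam release | flood warning] ≈ 0.658; Pr[dam release | flood warning, heavy upstream rainfall] ≈ 0.347

Under noisy-OR, P(flood warning | causes) = 1 − (1−0.067)·∏(1−qᵢ) over the active causes.
P(flood warning) = 0.067×0.69×0.9 + 0.73876×0.69×0.1 + 0.54283×0.31×0.9 + 0.871992×0.31×0.1 = 0.041607 + 0.050974 + 0.151450 + 0.027032 = 0.271063
The dam release-present share is 0.151450 + 0.027032 = 0.178482.
So P(dam release | flood warning) = 0.178482/0.271063 ≈ 0.658.

With the extra evidence:
P(flood warning | heavy upstream rainfall) = 0.73876×0.69 + 0.871992×0.31 = 0.509744 + 0.270318 = 0.780062
Restricting to configurations with dam release present: 0.871992×0.31 = 0.270318.
Hence the posterior is 0.270318/0.780062 ≈ 0.347.
Conditioning on heavy upstream rainfall lowers the posterior on dam release: the classic explaining-away effect in a common-effect structure.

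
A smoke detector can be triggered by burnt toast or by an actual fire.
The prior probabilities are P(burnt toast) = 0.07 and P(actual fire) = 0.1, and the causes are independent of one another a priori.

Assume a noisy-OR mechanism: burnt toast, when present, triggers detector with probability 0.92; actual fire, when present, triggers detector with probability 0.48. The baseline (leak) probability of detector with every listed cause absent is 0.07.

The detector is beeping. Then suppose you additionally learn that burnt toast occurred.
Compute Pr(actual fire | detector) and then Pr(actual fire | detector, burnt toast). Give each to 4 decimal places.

Under noisy-OR, P(detector | causes) = 1 − (1−0.07)·∏(1−qᵢ) over the active causes.
Weight on actual fire=true, given the evidence: 0.048025 + 0.006729 = 0.054754
The normalizing constant is 0.07·0.93·0.9 + 0.5164·0.93·0.1 + 0.9256·0.07·0.9 + 0.961312·0.07·0.1 = 0.171657
Posterior = 0.054754 / 0.171657 ≈ 0.3190

With the extra evidence:
P(detector | burnt toast) = 0.9256*0.9 + 0.961312*0.1 = 0.833040 + 0.096131 = 0.929171
Restricting to configurations with actual fire present: 0.961312*0.1 = 0.096131.
Hence the posterior is 0.096131/0.929171 ≈ 0.1035.
The drop from 0.3190 to 0.1035 is the explaining-away (discounting) effect.

Pr(actual fire | detector) ≈ 0.3190; Pr(actual fire | detector, burnt toast) ≈ 0.1035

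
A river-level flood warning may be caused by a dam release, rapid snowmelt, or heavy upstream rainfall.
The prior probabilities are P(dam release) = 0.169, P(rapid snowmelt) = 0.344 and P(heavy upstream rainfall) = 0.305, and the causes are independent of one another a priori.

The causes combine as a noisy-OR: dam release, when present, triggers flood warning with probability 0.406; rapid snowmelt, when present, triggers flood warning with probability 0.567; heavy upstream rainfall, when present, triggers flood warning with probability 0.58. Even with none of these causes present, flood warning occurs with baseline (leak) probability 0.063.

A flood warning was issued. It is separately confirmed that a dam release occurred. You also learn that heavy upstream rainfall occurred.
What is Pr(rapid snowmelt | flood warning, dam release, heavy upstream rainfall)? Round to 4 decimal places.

Pr(rapid snowmelt | flood warning, dam release, heavy upstream rainfall) ≈ 0.3808

Under noisy-OR, P(flood warning | causes) = 1 − (1−0.063)·∏(1−qᵢ) over the active causes.
P(flood warning | dam release, heavy upstream rainfall) = 0.766237*0.656 + 0.898781*0.344 = 0.502651 + 0.309181 = 0.811832
Of this, 0.309181 comes from 0.898781*0.344 (the rapid snowmelt=true cases).
P(rapid snowmelt | flood warning, dam release, heavy upstream rainfall) = 0.309181 / 0.811832 ≈ 0.3808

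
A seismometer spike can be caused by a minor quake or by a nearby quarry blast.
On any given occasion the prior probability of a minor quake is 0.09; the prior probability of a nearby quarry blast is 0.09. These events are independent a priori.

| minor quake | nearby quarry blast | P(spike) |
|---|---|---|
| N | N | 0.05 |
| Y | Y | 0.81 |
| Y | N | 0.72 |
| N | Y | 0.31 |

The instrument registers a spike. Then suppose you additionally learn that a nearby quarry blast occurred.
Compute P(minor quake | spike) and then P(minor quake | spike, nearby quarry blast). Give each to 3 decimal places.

P(minor quake | spike) ≈ 0.495; P(minor quake | spike, nearby quarry blast) ≈ 0.205

Numerator (weight on configurations with minor quake): 0.058968 + 0.006561 = 0.065529
Denominator P(spike): 0.05*0.91*0.91 + 0.31*0.91*0.09 + 0.72*0.09*0.91 + 0.81*0.09*0.09 = 0.132323
P(minor quake | spike) = 0.065529/0.132323 ≈ 0.495

Now condition on the additional information:
P(spike | nearby quarry blast) = 0.31*0.91 + 0.81*0.09 = 0.282100 + 0.072900 = 0.355000
Restricting to configurations with minor quake present: 0.81*0.09 = 0.072900.
Hence the posterior is 0.072900/0.355000 ≈ 0.205.
Conditioning on nearby quarry blast lowers the posterior on minor quake: the classic explaining-away effect in a common-effect structure.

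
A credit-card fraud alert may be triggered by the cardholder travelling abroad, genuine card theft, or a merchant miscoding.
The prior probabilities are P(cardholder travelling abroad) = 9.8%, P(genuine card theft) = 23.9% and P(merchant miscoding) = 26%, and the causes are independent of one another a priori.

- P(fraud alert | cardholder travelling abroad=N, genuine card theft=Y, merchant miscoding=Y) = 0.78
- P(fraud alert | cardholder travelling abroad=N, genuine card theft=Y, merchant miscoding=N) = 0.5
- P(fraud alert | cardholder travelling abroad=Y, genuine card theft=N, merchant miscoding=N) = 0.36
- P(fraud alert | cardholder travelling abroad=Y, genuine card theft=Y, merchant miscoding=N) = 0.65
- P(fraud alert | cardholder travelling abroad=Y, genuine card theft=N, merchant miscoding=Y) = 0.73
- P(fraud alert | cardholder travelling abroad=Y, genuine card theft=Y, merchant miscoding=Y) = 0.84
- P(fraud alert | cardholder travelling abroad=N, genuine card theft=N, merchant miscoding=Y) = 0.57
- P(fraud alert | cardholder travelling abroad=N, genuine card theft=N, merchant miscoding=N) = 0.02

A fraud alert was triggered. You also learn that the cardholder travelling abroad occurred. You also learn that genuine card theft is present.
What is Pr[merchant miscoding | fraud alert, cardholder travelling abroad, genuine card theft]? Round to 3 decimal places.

By total probability over both values of merchant miscoding:
  P(fraud alert | cardholder travelling abroad, genuine card theft) = 0.65*0.74 + 0.84*0.26
        = 0.481000 + 0.218400 = 0.699400
Configurations with merchant miscoding contribute 0.218400, so
  P(merchant miscoding | fraud alert, cardholder travelling abroad, genuine card theft) = 0.218400 / 0.699400 ≈ 0.312

Pr[merchant miscoding | fraud alert, cardholder travelling abroad, genuine card theft] ≈ 0.312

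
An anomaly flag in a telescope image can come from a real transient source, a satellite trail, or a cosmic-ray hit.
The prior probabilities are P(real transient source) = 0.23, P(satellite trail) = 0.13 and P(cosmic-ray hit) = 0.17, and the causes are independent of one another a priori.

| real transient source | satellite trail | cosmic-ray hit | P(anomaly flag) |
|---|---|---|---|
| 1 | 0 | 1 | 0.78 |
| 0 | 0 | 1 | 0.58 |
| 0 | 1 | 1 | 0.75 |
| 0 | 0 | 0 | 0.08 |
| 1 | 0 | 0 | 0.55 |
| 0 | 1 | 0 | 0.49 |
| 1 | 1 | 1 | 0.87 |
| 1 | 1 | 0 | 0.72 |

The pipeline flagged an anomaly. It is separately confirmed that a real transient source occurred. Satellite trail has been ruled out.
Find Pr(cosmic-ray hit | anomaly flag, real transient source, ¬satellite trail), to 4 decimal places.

Pr(cosmic-ray hit | anomaly flag, real transient source, ¬satellite trail) ≈ 0.2251

Numerator (weight on configurations with cosmic-ray hit): 0.78·0.17 = 0.132600
Normalizer over all consistent configurations: 0.55·0.83 + 0.78·0.17 = 0.589100
Posterior = 0.132600 / 0.589100 ≈ 0.2251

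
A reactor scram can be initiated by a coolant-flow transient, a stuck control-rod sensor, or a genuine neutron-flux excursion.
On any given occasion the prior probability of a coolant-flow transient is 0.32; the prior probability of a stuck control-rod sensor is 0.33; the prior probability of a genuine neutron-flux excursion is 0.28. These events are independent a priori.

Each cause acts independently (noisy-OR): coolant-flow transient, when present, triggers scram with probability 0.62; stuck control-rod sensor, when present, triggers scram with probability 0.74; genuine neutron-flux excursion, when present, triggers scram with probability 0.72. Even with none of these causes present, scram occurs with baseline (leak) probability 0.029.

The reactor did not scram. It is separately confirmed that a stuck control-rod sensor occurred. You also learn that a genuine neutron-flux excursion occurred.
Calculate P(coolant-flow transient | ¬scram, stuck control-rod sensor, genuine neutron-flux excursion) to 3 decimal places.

P(coolant-flow transient | ¬scram, stuck control-rod sensor, genuine neutron-flux excursion) ≈ 0.152

Under noisy-OR, P(scram | causes) = 1 − (1−0.029)·∏(1−qᵢ) over the active causes.
Numerator (weight on configurations with coolant-flow transient): 0.026862*0.32 = 0.008596
Denominator P(¬scram | stuck control-rod sensor, genuine neutron-flux excursion): 0.070689*0.68 + 0.026862*0.32 = 0.056665
P(coolant-flow transient | ¬scram, stuck control-rod sensor, genuine neutron-flux excursion) = 0.008596/0.056665 ≈ 0.152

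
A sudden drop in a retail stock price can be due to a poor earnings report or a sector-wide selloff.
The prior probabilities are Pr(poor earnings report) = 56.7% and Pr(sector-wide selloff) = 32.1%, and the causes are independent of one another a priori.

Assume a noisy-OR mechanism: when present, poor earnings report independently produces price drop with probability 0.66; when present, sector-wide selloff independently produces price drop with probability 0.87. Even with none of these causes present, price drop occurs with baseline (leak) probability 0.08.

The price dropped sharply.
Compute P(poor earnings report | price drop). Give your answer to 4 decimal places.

P(poor earnings report | price drop) ≈ 0.7506

Under noisy-OR, P(price drop | causes) = 1 − (1−0.08)·∏(1−qᵢ) over the active causes.
By total probability over the 4 (poor earnings report, sector-wide selloff) configurations:
  P(price drop) = 0.08·0.433·0.679 + 0.8804·0.433·0.321 + 0.6872·0.567·0.679 + 0.959336·0.567·0.321
        = 0.023521 + 0.122369 + 0.264567 + 0.174606 = 0.585063
Configurations with poor earnings report contribute 0.439173, so
  P(poor earnings report | price drop) = 0.439173 / 0.585063 ≈ 0.7506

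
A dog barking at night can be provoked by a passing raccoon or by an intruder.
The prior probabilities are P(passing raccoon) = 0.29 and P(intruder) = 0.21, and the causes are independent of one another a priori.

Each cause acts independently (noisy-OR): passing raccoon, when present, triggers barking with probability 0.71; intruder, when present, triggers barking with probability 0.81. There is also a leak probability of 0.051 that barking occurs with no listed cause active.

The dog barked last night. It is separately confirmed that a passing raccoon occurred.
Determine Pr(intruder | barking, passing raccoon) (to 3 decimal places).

Pr(intruder | barking, passing raccoon) ≈ 0.258

Under noisy-OR, P(barking | causes) = 1 − (1−0.051)·∏(1−qᵢ) over the active causes.
P(barking | passing raccoon) = 0.72479×0.79 + 0.94771×0.21 = 0.572584 + 0.199019 = 0.771603
The intruder-present share is 0.94771×0.21 = 0.199019.
P(intruder | barking, passing raccoon) = 0.199019 / 0.771603 ≈ 0.258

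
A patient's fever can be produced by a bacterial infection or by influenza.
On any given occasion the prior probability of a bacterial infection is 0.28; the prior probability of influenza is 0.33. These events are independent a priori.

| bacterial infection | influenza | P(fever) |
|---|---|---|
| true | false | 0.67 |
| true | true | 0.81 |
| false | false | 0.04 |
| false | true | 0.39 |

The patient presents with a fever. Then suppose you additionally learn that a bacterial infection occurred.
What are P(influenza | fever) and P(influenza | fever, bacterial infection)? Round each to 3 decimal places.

P(influenza | fever) ≈ 0.536; P(influenza | fever, bacterial infection) ≈ 0.373

Numerator (weight on configurations with influenza): 0.092664 + 0.074844 = 0.167508
Denominator P(fever): 0.04*0.72*0.67 + 0.39*0.72*0.33 + 0.67*0.28*0.67 + 0.81*0.28*0.33 = 0.312496
Posterior = 0.167508 / 0.312496 ≈ 0.536

Now condition on the additional information:
P(fever | bacterial infection) = 0.67*0.67 + 0.81*0.33 = 0.448900 + 0.267300 = 0.716200
Restricting to configurations with influenza present: 0.81*0.33 = 0.267300.
P(influenza | fever, bacterial infection) = 0.267300 / 0.716200 ≈ 0.373
The drop from 0.536 to 0.373 is the explaining-away (discounting) effect.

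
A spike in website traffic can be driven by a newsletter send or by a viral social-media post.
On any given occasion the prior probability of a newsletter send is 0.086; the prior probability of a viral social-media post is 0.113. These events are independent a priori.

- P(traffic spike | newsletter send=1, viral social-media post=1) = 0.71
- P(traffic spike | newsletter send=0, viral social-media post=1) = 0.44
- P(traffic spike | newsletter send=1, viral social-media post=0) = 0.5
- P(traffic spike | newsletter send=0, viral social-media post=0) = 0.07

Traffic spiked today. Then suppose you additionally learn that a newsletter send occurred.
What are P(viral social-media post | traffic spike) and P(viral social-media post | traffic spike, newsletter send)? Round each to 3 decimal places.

P(viral social-media post | traffic spike) ≈ 0.356; P(viral social-media post | traffic spike, newsletter send) ≈ 0.153

Enumerate the 4 (newsletter send, viral social-media post) configurations and weight by the priors:
  P(traffic spike) = 0.07·0.914·0.887 + 0.44·0.914·0.113 + 0.5·0.086·0.887 + 0.71·0.086·0.113
        = 0.056750 + 0.045444 + 0.038141 + 0.006900 = 0.147235
Keeping only the viral social-media post-present terms gives 0.052344, so
  P(viral social-media post | traffic spike) = 0.052344 / 0.147235 ≈ 0.356

Now condition on the additional information:
P(traffic spike | newsletter send) = 0.5*0.887 + 0.71*0.113 = 0.443500 + 0.080230 = 0.523730
Of this, 0.080230 comes from 0.71*0.113 (the viral social-media post=true cases).
So P(viral social-media post | traffic spike, newsletter send) = 0.080230/0.523730 ≈ 0.153.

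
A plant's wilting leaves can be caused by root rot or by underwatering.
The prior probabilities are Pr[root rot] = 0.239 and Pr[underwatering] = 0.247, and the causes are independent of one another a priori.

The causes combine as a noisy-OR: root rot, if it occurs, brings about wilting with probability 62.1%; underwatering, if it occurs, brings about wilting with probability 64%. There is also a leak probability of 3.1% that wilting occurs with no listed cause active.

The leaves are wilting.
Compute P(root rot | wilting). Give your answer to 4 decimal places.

Under noisy-OR, P(wilting | causes) = 1 − (1−0.031)·∏(1−qᵢ) over the active causes.
P(wilting) = 0.031×0.761×0.753 + 0.65116×0.761×0.247 + 0.632749×0.239×0.753 + 0.86779×0.239×0.247 = 0.017764 + 0.122397 + 0.113874 + 0.051228 = 0.305263
Restricting to configurations with root rot present: 0.113874 + 0.051228 = 0.165102.
So P(root rot | wilting) = 0.165102/0.305263 ≈ 0.5409.

P(root rot | wilting) ≈ 0.5409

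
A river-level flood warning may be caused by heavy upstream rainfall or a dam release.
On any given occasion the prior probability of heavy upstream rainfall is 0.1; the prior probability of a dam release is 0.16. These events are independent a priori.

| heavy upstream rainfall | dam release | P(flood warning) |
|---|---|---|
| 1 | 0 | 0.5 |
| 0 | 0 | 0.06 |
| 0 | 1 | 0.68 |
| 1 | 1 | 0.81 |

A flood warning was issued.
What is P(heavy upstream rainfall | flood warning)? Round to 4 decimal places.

P(heavy upstream rainfall | flood warning) ≈ 0.2772

Numerator (weight on configurations with heavy upstream rainfall): 0.042000 + 0.012960 = 0.054960
The normalizing constant is 0.06*0.9*0.84 + 0.68*0.9*0.16 + 0.5*0.1*0.84 + 0.81*0.1*0.16 = 0.198240
P(heavy upstream rainfall | flood warning) = 0.054960/0.198240 ≈ 0.2772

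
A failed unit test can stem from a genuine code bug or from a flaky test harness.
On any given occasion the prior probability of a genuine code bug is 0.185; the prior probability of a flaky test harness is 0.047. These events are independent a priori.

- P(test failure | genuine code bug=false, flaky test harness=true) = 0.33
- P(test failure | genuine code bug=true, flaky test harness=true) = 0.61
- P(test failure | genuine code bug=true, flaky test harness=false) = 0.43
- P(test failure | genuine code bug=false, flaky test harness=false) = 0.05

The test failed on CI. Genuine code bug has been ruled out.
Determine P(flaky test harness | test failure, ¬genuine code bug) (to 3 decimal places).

Numerator (weight on configurations with flaky test harness): 0.33·0.047 = 0.015510
Normalizer over all consistent configurations: 0.05·0.953 + 0.33·0.047 = 0.063160
P(flaky test harness | test failure, ¬genuine code bug) = 0.015510/0.063160 ≈ 0.246

P(flaky test harness | test failure, ¬genuine code bug) ≈ 0.246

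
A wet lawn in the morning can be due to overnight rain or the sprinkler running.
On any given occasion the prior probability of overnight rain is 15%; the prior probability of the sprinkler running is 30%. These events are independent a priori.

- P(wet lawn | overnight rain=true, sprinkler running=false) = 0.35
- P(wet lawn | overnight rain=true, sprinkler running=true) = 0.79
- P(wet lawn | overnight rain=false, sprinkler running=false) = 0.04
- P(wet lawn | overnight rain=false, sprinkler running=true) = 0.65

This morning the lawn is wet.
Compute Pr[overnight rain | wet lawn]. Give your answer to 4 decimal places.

Pr[overnight rain | wet lawn] ≈ 0.2761

By total probability over the 4 (overnight rain, sprinkler running) configurations:
  P(wet lawn) = 0.04×0.85×0.7 + 0.65×0.85×0.3 + 0.35×0.15×0.7 + 0.79×0.15×0.3
        = 0.023800 + 0.165750 + 0.036750 + 0.035550 = 0.261850
Configurations with overnight rain contribute 0.072300, so
  P(overnight rain | wet lawn) = 0.072300 / 0.261850 ≈ 0.2761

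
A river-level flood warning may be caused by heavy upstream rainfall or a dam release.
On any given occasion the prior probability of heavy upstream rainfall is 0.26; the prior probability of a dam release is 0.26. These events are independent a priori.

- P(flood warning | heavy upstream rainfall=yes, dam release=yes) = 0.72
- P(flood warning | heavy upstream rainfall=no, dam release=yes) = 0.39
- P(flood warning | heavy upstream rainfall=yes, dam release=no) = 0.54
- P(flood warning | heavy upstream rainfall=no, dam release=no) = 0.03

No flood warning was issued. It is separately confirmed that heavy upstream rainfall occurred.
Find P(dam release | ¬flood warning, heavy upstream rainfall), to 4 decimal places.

P(¬flood warning | heavy upstream rainfall) = 0.46×0.74 + 0.28×0.26 = 0.340400 + 0.072800 = 0.413200
The dam release-present share is 0.28×0.26 = 0.072800.
Hence the posterior is 0.072800/0.413200 ≈ 0.1762.

P(dam release | ¬flood warning, heavy upstream rainfall) ≈ 0.1762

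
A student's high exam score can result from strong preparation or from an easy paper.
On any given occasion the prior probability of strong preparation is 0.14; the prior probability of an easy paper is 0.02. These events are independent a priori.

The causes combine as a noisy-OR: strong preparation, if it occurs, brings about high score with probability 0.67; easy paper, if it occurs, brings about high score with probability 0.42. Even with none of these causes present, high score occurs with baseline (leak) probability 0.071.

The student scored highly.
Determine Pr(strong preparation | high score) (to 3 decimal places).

Pr(strong preparation | high score) ≈ 0.590

Under noisy-OR, P(high score | causes) = 1 − (1−0.071)·∏(1−qᵢ) over the active causes.
P(high score) = 0.071*0.86*0.98 + 0.46118*0.86*0.02 + 0.69343*0.14*0.98 + 0.822189*0.14*0.02 = 0.059839 + 0.007932 + 0.095139 + 0.002302 = 0.165212
The strong preparation-present share is 0.095139 + 0.002302 = 0.097441.
P(strong preparation | high score) = 0.097441 / 0.165212 ≈ 0.590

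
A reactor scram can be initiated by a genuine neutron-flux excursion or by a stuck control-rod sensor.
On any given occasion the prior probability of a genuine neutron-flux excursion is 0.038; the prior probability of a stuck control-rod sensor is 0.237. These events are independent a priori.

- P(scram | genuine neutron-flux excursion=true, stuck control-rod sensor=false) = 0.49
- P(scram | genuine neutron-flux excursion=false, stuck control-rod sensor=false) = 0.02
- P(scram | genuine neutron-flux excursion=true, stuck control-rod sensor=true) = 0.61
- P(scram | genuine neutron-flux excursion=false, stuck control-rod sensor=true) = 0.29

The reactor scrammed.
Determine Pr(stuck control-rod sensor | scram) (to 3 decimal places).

Pr(stuck control-rod sensor | scram) ≈ 0.713

P(scram) = 0.02*0.962*0.763 + 0.29*0.962*0.237 + 0.49*0.038*0.763 + 0.61*0.038*0.237 = 0.014680 + 0.066118 + 0.014207 + 0.005494 = 0.100499
The stuck control-rod sensor-present share is 0.066118 + 0.005494 = 0.071612.
Hence the posterior is 0.071612/0.100499 ≈ 0.713.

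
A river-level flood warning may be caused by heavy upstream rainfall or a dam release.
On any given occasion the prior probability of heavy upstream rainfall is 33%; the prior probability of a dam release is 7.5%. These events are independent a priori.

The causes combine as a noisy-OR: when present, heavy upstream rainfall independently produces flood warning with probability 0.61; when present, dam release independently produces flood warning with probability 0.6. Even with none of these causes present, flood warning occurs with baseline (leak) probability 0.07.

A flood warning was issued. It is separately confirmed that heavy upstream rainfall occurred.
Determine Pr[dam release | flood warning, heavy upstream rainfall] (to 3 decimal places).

Pr[dam release | flood warning, heavy upstream rainfall] ≈ 0.098

Under noisy-OR, P(flood warning | causes) = 1 − (1−0.07)·∏(1−qᵢ) over the active causes.
P(flood warning | heavy upstream rainfall) = 0.6373·0.925 + 0.85492·0.075 = 0.589503 + 0.064119 = 0.653622
The dam release-present share is 0.85492·0.075 = 0.064119.
So P(dam release | flood warning, heavy upstream rainfall) = 0.064119/0.653622 ≈ 0.098.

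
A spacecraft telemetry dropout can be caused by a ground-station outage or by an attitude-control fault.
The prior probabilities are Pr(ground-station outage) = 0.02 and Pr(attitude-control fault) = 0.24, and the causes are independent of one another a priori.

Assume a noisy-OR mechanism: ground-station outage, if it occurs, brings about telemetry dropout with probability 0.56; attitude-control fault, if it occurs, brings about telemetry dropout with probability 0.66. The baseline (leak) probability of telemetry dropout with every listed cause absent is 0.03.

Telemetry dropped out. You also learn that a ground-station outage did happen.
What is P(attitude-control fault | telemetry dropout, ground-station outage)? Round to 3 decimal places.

P(attitude-control fault | telemetry dropout, ground-station outage) ≈ 0.320

Under noisy-OR, P(telemetry dropout | causes) = 1 − (1−0.03)·∏(1−qᵢ) over the active causes.
Weight on attitude-control fault=true, given the evidence: 0.854888×0.24 = 0.205173
Denominator P(telemetry dropout | ground-station outage): 0.5732×0.76 + 0.854888×0.24 = 0.640805
P(attitude-control fault | telemetry dropout, ground-station outage) = 0.205173/0.640805 ≈ 0.320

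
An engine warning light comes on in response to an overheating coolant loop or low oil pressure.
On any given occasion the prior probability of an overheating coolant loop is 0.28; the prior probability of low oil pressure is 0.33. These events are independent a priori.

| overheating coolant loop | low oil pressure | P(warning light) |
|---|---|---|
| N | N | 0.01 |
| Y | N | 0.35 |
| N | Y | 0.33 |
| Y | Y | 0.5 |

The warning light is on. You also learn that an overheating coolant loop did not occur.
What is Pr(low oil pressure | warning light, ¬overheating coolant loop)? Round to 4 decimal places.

Pr(low oil pressure | warning light, ¬overheating coolant loop) ≈ 0.9420

P(warning light | ¬overheating coolant loop) = 0.01·0.67 + 0.33·0.33 = 0.006700 + 0.108900 = 0.115600
The low oil pressure-present share is 0.33·0.33 = 0.108900.
P(low oil pressure | warning light, ¬overheating coolant loop) = 0.108900 / 0.115600 ≈ 0.9420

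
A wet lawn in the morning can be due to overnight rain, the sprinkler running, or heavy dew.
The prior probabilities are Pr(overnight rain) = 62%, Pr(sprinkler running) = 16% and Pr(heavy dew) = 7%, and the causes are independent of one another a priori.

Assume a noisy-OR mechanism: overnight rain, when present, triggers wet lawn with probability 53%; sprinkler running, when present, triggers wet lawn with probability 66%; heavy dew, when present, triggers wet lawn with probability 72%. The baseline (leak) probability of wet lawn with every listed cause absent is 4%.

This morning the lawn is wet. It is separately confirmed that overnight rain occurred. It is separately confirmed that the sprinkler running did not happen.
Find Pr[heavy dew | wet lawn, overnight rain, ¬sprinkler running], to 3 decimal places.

Pr[heavy dew | wet lawn, overnight rain, ¬sprinkler running] ≈ 0.107

Under noisy-OR, P(wet lawn | causes) = 1 − (1−0.04)·∏(1−qᵢ) over the active causes.
Sum P(wet lawn|·) weighted by the priors over both values of heavy dew:
  P(wet lawn | overnight rain, ¬sprinkler running) = 0.5488*0.93 + 0.873664*0.07
        = 0.510384 + 0.061156 = 0.571540
Configurations with heavy dew contribute 0.061156, so
  P(heavy dew | wet lawn, overnight rain, ¬sprinkler running) = 0.061156 / 0.571540 ≈ 0.107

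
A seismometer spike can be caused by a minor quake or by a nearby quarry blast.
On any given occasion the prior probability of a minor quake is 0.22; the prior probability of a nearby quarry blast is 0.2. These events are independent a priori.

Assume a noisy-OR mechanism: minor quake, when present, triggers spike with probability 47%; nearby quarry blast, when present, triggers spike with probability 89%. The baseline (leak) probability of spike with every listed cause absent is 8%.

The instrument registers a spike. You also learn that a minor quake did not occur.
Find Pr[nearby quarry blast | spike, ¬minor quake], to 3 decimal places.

Pr[nearby quarry blast | spike, ¬minor quake] ≈ 0.737

Under noisy-OR, P(spike | causes) = 1 − (1−0.08)·∏(1−qᵢ) over the active causes.
P(spike | ¬minor quake) = 0.08×0.8 + 0.8988×0.2 = 0.064000 + 0.179760 = 0.243760
Restricting to configurations with nearby quarry blast present: 0.8988×0.2 = 0.179760.
So P(nearby quarry blast | spike, ¬minor quake) = 0.179760/0.243760 ≈ 0.737.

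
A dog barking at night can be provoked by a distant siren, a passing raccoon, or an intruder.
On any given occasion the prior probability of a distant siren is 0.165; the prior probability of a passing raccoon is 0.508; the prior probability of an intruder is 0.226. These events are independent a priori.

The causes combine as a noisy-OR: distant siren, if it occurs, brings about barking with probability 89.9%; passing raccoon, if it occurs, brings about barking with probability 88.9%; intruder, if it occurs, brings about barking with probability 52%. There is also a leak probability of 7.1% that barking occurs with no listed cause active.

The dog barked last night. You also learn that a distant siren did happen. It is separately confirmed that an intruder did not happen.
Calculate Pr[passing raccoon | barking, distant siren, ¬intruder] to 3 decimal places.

Pr[passing raccoon | barking, distant siren, ¬intruder] ≈ 0.530

Under noisy-OR, P(barking | causes) = 1 − (1−0.071)·∏(1−qᵢ) over the active causes.
P(barking | distant siren, ¬intruder) = 0.906171*0.492 + 0.989585*0.508 = 0.445836 + 0.502709 = 0.948545
The passing raccoon-present share is 0.989585*0.508 = 0.502709.
So P(passing raccoon | barking, distant siren, ¬intruder) = 0.502709/0.948545 ≈ 0.530.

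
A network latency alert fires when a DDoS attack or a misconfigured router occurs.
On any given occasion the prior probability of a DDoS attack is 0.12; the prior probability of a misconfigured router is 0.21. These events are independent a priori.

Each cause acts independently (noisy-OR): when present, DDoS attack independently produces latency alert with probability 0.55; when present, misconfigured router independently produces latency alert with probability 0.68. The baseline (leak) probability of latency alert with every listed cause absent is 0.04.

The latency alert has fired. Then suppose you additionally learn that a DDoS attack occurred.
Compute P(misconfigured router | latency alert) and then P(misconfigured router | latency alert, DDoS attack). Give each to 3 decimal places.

P(misconfigured router | latency alert) ≈ 0.647; P(misconfigured router | latency alert, DDoS attack) ≈ 0.287

Under noisy-OR, P(latency alert | causes) = 1 − (1−0.04)·∏(1−qᵢ) over the active causes.
By total probability over the 4 (DDoS attack, misconfigured router) configurations:
  P(latency alert) = 0.04*0.88*0.79 + 0.6928*0.88*0.21 + 0.568*0.12*0.79 + 0.86176*0.12*0.21
        = 0.027808 + 0.128029 + 0.053846 + 0.021716 = 0.231399
Configurations with misconfigured router contribute 0.149745, so
  P(misconfigured router | latency alert) = 0.149745 / 0.231399 ≈ 0.647

With the extra evidence:
By total probability over both values of misconfigured router:
  P(latency alert | DDoS attack) = 0.568×0.79 + 0.86176×0.21
        = 0.448720 + 0.180970 = 0.629690
Keeping only the misconfigured router-present terms gives 0.180970, so
  P(misconfigured router | latency alert, DDoS attack) = 0.180970 / 0.629690 ≈ 0.287
— DDoS attack explains away the evidence for misconfigured router.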